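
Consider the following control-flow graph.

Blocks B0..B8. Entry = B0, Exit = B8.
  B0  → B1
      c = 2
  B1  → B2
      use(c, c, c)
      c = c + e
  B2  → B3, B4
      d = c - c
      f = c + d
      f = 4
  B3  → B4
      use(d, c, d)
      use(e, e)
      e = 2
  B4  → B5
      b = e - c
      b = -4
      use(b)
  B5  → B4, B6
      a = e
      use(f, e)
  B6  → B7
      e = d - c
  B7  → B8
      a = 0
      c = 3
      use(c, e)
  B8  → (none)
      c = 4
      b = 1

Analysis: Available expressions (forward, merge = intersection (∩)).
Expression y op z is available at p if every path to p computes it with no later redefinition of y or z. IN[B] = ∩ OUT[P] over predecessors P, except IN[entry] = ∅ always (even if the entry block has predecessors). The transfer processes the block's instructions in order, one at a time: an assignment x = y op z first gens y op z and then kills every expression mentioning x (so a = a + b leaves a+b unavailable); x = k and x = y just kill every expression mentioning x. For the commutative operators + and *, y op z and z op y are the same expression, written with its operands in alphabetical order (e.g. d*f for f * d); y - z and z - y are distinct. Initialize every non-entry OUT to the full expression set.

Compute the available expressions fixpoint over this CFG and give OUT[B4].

Per-block solution:
  B0:  IN={}  OUT={}
  B1:  IN={}  OUT={}
  B2:  IN={}  OUT={c+d, c-c}
  B3:  IN={c+d, c-c}  OUT={c+d, c-c}
  B4:  IN={c+d, c-c}  OUT={c+d, c-c, e-c}
  B5:  IN={c+d, c-c, e-c}  OUT={c+d, c-c, e-c}
  B6:  IN={c+d, c-c, e-c}  OUT={c+d, c-c, d-c}
  B7:  IN={c+d, c-c, d-c}  OUT={}
  B8:  IN={}  OUT={}

Merge at B4: IN[B4] = OUT[B2] ∩ OUT[B3] ∩ OUT[B5] = {c+d, c-c}
Applying B4's transfer function to that IN value gives OUT[B4] (row B4 above).

Answer: {c+d, c-c, e-c}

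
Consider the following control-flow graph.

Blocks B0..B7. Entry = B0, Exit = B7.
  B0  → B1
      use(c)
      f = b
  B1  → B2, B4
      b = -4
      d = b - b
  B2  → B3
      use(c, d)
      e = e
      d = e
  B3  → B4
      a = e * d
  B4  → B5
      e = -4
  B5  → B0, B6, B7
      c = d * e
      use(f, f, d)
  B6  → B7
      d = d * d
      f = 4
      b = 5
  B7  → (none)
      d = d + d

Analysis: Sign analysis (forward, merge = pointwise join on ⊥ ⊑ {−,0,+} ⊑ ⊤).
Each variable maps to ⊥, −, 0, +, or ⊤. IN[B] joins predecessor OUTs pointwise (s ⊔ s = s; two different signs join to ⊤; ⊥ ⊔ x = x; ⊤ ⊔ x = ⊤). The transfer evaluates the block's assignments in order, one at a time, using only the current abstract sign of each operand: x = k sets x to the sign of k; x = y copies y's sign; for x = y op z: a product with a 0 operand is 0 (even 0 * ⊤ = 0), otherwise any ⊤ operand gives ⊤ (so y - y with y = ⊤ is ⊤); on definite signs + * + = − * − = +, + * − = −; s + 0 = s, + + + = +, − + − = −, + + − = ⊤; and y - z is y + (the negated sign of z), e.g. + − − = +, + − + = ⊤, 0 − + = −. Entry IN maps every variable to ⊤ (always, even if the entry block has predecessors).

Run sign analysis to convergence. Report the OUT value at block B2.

Per-block solution:
  B0:   IN=(all ⊤)   OUT=(all ⊤)
  B1:   IN=(all ⊤)   OUT={b:-; rest ⊤}
  B2:   IN={b:-; rest ⊤}   OUT={b:-; rest ⊤}
  B3:   IN={b:-; rest ⊤}   OUT={b:-; rest ⊤}
  B4:   IN={b:-; rest ⊤}   OUT={b:-, e:-; rest ⊤}
  B5:   IN={b:-, e:-; rest ⊤}   OUT={b:-, e:-; rest ⊤}
  B6:   IN={b:-, e:-; rest ⊤}   OUT={b:+, e:-, f:+; rest ⊤}
  B7:   IN={e:-; rest ⊤}   OUT={e:-; rest ⊤}

Merge at B2: IN[B2] = OUT[B1] = {a: ⊤, b: -, c: ⊤, d: ⊤, e: ⊤, f: ⊤}
Applying B2's transfer function to that IN value gives OUT[B2] (row B2 above).

Answer: {a: ⊤, b: -, c: ⊤, d: ⊤, e: ⊤, f: ⊤}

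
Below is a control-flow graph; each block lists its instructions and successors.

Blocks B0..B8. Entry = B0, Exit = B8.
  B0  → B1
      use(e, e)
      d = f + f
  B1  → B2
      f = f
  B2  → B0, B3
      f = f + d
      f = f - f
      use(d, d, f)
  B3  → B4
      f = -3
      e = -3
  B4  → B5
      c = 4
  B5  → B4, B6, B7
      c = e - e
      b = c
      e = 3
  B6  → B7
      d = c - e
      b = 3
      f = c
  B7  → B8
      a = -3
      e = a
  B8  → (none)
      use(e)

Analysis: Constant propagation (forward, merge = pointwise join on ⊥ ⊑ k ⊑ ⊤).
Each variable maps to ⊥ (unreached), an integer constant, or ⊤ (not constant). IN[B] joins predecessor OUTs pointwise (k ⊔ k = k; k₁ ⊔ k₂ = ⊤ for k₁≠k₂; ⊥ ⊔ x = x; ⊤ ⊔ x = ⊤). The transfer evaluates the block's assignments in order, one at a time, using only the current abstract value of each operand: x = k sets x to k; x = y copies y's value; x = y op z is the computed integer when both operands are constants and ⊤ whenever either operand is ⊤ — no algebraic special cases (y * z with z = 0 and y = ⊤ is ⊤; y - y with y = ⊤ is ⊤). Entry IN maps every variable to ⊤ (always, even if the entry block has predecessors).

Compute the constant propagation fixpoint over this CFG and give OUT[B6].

Answer: {a: ⊤, b: 3, c: ⊤, d: ⊤, e: 3, f: ⊤}

Derivation:
Per-block solution:
  B0:  IN=(all ⊤)  OUT=(all ⊤)
  B1:  IN=(all ⊤)  OUT=(all ⊤)
  B2:  IN=(all ⊤)  OUT=(all ⊤)
  B3:  IN=(all ⊤)  OUT={e:-3, f:-3; rest ⊤}
  B4:  IN={f:-3; rest ⊤}  OUT={c:4, f:-3; rest ⊤}
  B5:  IN={c:4, f:-3; rest ⊤}  OUT={e:3, f:-3; rest ⊤}
  B6:  IN={e:3, f:-3; rest ⊤}  OUT={b:3, e:3; rest ⊤}
  B7:  IN={e:3; rest ⊤}  OUT={a:-3, e:-3; rest ⊤}
  B8:  IN={a:-3, e:-3; rest ⊤}  OUT={a:-3, e:-3; rest ⊤}

Merge at B6: IN[B6] = OUT[B5] = {a: ⊤, b: ⊤, c: ⊤, d: ⊤, e: 3, f: -3}
Applying B6's transfer function to that IN value gives OUT[B6] (row B6 above).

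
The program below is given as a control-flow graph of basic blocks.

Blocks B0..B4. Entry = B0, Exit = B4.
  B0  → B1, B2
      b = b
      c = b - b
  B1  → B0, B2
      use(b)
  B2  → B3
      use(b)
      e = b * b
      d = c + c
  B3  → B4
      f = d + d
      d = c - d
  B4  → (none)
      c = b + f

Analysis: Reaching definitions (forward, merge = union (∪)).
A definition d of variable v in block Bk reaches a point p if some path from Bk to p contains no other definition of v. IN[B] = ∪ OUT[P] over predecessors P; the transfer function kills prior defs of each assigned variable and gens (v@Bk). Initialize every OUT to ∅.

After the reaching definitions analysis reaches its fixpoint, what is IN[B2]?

Answer: {b@B0, c@B0}

Trace:
Fixpoint table:
  B0:   IN={b@B0, c@B0}   OUT={b@B0, c@B0}
  B1:   IN={b@B0, c@B0}   OUT={b@B0, c@B0}
  B2:   IN={b@B0, c@B0}   OUT={b@B0, c@B0, d@B2, e@B2}
  B3:   IN={b@B0, c@B0, d@B2, e@B2}   OUT={b@B0, c@B0, d@B3, e@B2, f@B3}
  B4:   IN={b@B0, c@B0, d@B3, e@B2, f@B3}   OUT={b@B0, c@B4, d@B3, e@B2, f@B3}

Merge at B2: IN[B2] = OUT[B0] ⊔ OUT[B1] = {b@B0, c@B0}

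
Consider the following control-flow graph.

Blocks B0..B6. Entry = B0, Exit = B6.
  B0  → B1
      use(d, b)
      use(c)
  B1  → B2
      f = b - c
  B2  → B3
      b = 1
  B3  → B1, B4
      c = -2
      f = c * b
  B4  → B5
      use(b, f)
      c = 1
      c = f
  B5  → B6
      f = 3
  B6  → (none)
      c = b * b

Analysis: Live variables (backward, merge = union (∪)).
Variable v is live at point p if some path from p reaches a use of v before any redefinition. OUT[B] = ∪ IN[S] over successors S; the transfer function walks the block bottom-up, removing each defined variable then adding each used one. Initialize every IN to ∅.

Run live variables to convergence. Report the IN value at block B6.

Converged values:
  B0:   IN={b, c, d}   OUT={b, c}
  B1:   IN={b, c}   OUT={}
  B2:   IN={}   OUT={b}
  B3:   IN={b}   OUT={b, c, f}
  B4:   IN={b, f}   OUT={b}
  B5:   IN={b}   OUT={b}
  B6:   IN={b}   OUT={}

B6 is the boundary node: OUT[B6] = {}
Applying B6's transfer function to that OUT value gives IN[B6] (row B6 above).

Answer: {b}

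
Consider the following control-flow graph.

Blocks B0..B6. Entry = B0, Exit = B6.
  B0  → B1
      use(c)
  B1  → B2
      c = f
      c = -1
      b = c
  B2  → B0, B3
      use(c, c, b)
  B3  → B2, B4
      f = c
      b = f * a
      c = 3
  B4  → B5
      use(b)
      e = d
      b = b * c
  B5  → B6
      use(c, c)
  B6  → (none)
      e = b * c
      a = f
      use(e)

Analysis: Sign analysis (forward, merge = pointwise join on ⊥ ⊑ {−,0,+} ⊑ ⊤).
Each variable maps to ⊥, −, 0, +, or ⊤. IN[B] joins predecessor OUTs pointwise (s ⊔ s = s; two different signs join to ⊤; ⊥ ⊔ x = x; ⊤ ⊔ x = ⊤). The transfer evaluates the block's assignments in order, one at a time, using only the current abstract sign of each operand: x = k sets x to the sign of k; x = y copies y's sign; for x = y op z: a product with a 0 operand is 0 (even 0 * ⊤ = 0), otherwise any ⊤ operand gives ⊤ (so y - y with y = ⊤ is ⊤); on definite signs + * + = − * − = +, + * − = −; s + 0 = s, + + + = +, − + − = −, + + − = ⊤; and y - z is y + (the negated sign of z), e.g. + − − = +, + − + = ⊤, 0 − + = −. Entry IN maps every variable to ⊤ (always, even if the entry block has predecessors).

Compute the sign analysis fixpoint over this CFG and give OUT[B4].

Fixpoint table:
  B0:   IN=(all ⊤)   OUT=(all ⊤)
  B1:   IN=(all ⊤)   OUT={b:-, c:-; rest ⊤}
  B2:   IN=(all ⊤)   OUT=(all ⊤)
  B3:   IN=(all ⊤)   OUT={c:+; rest ⊤}
  B4:   IN={c:+; rest ⊤}   OUT={c:+; rest ⊤}
  B5:   IN={c:+; rest ⊤}   OUT={c:+; rest ⊤}
  B6:   IN={c:+; rest ⊤}   OUT={c:+; rest ⊤}

Merge at B4: IN[B4] = OUT[B3] = {a: ⊤, b: ⊤, c: +, d: ⊤, e: ⊤, f: ⊤}
Applying B4's transfer function to that IN value gives OUT[B4] (row B4 above).

Answer: {a: ⊤, b: ⊤, c: +, d: ⊤, e: ⊤, f: ⊤}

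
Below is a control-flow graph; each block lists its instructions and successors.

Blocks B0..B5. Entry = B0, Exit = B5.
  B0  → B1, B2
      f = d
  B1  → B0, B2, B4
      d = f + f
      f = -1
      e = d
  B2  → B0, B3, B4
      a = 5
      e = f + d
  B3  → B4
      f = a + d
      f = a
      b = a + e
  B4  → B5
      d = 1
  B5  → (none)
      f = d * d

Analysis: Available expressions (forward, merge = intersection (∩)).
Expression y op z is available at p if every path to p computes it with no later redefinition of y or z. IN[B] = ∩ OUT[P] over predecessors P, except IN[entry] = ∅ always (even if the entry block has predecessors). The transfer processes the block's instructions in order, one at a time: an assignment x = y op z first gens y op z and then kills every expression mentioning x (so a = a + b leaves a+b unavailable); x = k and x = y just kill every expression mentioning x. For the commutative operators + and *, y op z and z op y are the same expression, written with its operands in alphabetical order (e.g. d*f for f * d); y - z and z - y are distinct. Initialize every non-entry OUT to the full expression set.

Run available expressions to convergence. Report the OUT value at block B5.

Answer: {d*d}

Trace:
Fixpoint table:
  B0: | IN={} | OUT={}
  B1: | IN={} | OUT={}
  B2: | IN={} | OUT={d+f}
  B3: | IN={d+f} | OUT={a+d, a+e}
  B4: | IN={} | OUT={}
  B5: | IN={} | OUT={d*d}

Merge at B5: IN[B5] = OUT[B4] = {}
Applying B5's transfer function to that IN value gives OUT[B5] (row B5 above).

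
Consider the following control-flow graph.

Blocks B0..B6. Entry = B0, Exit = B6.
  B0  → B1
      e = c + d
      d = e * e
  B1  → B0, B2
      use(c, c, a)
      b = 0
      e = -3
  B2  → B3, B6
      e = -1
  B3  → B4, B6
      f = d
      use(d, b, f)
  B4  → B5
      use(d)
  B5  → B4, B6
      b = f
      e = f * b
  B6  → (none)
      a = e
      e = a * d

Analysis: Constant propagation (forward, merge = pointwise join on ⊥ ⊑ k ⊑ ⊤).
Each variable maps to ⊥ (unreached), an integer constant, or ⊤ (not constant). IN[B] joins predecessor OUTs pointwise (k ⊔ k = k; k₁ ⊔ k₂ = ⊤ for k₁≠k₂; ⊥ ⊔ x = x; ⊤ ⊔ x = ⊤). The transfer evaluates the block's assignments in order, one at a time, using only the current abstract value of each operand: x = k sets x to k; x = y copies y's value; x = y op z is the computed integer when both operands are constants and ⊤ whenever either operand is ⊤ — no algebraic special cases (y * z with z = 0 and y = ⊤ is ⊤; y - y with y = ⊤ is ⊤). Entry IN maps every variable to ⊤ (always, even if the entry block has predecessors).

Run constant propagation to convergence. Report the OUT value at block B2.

Answer: {a: ⊤, b: 0, c: ⊤, d: ⊤, e: -1, f: ⊤}

Trace:
Converged values:
  B0:   IN=(all ⊤)   OUT=(all ⊤)
  B1:   IN=(all ⊤)   OUT={b:0, e:-3; rest ⊤}
  B2:   IN={b:0, e:-3; rest ⊤}   OUT={b:0, e:-1; rest ⊤}
  B3:   IN={b:0, e:-1; rest ⊤}   OUT={b:0, e:-1; rest ⊤}
  B4:   IN=(all ⊤)   OUT=(all ⊤)
  B5:   IN=(all ⊤)   OUT=(all ⊤)
  B6:   IN=(all ⊤)   OUT=(all ⊤)

Merge at B2: IN[B2] = OUT[B1] = {a: ⊤, b: 0, c: ⊤, d: ⊤, e: -3, f: ⊤}
Applying B2's transfer function to that IN value gives OUT[B2] (row B2 above).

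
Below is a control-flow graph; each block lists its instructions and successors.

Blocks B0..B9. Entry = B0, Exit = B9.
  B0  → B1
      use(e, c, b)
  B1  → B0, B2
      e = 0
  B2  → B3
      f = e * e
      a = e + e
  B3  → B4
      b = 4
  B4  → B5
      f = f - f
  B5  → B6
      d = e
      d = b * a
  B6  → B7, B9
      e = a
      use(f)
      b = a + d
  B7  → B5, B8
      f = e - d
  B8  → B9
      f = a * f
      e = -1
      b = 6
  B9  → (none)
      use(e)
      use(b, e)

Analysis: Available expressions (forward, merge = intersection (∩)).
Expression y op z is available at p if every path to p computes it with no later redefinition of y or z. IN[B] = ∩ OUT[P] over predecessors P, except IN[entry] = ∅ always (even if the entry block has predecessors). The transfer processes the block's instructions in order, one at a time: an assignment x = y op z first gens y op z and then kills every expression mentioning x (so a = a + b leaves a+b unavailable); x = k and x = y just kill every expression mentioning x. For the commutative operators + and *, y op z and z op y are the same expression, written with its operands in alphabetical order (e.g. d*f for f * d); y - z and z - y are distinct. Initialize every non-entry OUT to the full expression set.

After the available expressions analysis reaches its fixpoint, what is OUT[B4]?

Answer: {e*e, e+e}

Working:
Per-block solution:
  B0:  IN={}  OUT={}
  B1:  IN={}  OUT={}
  B2:  IN={}  OUT={e*e, e+e}
  B3:  IN={e*e, e+e}  OUT={e*e, e+e}
  B4:  IN={e*e, e+e}  OUT={e*e, e+e}
  B5:  IN={}  OUT={a*b}
  B6:  IN={a*b}  OUT={a+d}
  B7:  IN={a+d}  OUT={a+d, e-d}
  B8:  IN={a+d, e-d}  OUT={a+d}
  B9:  IN={a+d}  OUT={a+d}

Merge at B4: IN[B4] = OUT[B3] = {e*e, e+e}
Applying B4's transfer function to that IN value gives OUT[B4] (row B4 above).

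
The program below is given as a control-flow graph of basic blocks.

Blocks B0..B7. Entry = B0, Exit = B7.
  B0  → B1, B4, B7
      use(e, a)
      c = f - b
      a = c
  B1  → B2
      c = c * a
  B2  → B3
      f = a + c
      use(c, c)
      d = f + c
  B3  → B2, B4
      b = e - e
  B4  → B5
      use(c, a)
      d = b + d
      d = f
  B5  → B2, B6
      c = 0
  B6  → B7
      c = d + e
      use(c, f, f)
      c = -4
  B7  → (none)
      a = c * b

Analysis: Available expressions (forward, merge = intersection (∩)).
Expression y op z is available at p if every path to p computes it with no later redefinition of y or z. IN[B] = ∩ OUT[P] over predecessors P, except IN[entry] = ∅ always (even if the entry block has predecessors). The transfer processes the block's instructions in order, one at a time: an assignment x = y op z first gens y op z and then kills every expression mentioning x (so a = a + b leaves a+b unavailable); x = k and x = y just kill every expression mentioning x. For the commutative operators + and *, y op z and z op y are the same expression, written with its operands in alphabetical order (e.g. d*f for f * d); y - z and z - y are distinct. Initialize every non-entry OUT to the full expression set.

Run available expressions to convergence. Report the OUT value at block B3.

Answer: {a+c, c+f, e-e}

Trace:
Per-block solution:
  B0:   IN={}   OUT={f-b}
  B1:   IN={f-b}   OUT={f-b}
  B2:   IN={}   OUT={a+c, c+f}
  B3:   IN={a+c, c+f}   OUT={a+c, c+f, e-e}
  B4:   IN={}   OUT={}
  B5:   IN={}   OUT={}
  B6:   IN={}   OUT={d+e}
  B7:   IN={}   OUT={b*c}

Merge at B3: IN[B3] = OUT[B2] = {a+c, c+f}
Applying B3's transfer function to that IN value gives OUT[B3] (row B3 above).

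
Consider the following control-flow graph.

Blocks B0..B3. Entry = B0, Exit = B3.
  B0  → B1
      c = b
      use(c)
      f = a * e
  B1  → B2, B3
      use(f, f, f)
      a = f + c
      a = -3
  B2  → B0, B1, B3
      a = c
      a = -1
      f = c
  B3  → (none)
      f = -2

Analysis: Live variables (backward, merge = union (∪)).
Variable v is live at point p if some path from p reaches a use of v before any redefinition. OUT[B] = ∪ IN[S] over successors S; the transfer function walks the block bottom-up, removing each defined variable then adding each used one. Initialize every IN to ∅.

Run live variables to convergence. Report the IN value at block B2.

Answer: {b, c, e}

Trace:
Fixpoint table:
  B0:   IN={a, b, e}   OUT={b, c, e, f}
  B1:   IN={b, c, e, f}   OUT={b, c, e}
  B2:   IN={b, c, e}   OUT={a, b, c, e, f}
  B3:   IN={}   OUT={}

Merge at B2: OUT[B2] = IN[B0] ⊔ IN[B1] ⊔ IN[B3] = {a, b, c, e, f}
Applying B2's transfer function to that OUT value gives IN[B2] (row B2 above).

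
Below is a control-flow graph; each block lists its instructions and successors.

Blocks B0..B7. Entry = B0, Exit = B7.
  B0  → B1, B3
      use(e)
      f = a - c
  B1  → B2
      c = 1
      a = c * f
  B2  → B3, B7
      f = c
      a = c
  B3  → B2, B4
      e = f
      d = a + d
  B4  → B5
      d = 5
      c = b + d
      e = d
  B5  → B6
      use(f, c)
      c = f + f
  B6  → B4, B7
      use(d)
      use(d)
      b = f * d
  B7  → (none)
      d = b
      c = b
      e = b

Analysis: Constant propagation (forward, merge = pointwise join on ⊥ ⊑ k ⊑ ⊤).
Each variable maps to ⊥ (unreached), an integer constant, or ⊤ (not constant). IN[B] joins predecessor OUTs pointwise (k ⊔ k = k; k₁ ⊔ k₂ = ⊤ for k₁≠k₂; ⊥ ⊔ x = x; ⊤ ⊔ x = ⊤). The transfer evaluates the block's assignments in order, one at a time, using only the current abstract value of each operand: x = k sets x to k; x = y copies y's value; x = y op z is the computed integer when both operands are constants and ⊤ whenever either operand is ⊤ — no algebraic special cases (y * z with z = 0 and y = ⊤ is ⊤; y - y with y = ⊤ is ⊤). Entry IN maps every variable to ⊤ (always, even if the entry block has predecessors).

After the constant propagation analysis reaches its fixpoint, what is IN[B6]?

Answer: {a: ⊤, b: ⊤, c: ⊤, d: 5, e: 5, f: ⊤}

Working:
Converged values:
  B0: | IN=(all ⊤) | OUT=(all ⊤)
  B1: | IN=(all ⊤) | OUT={c:1; rest ⊤}
  B2: | IN=(all ⊤) | OUT=(all ⊤)
  B3: | IN=(all ⊤) | OUT=(all ⊤)
  B4: | IN=(all ⊤) | OUT={d:5, e:5; rest ⊤}
  B5: | IN={d:5, e:5; rest ⊤} | OUT={d:5, e:5; rest ⊤}
  B6: | IN={d:5, e:5; rest ⊤} | OUT={d:5, e:5; rest ⊤}
  B7: | IN=(all ⊤) | OUT=(all ⊤)

Merge at B6: IN[B6] = OUT[B5] = {a: ⊤, b: ⊤, c: ⊤, d: 5, e: 5, f: ⊤}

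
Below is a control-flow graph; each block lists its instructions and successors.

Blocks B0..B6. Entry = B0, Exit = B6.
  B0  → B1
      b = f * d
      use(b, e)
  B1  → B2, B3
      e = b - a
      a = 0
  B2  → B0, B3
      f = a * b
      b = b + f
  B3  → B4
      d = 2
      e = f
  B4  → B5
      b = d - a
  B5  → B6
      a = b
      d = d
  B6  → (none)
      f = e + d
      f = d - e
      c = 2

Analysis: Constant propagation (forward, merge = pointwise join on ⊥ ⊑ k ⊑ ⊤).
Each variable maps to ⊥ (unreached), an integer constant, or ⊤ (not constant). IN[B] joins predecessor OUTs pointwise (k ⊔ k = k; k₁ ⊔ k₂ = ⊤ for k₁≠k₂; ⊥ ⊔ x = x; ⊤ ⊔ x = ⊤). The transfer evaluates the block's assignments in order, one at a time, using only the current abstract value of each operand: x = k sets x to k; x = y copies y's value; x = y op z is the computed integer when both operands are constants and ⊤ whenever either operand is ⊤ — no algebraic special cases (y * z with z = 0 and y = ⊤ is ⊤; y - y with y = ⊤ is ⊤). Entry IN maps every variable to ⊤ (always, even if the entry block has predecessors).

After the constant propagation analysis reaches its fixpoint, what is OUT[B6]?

Per-block solution:
  B0: | IN=(all ⊤) | OUT=(all ⊤)
  B1: | IN=(all ⊤) | OUT={a:0; rest ⊤}
  B2: | IN={a:0; rest ⊤} | OUT={a:0; rest ⊤}
  B3: | IN={a:0; rest ⊤} | OUT={a:0, d:2; rest ⊤}
  B4: | IN={a:0, d:2; rest ⊤} | OUT={a:0, b:2, d:2; rest ⊤}
  B5: | IN={a:0, b:2, d:2; rest ⊤} | OUT={a:2, b:2, d:2; rest ⊤}
  B6: | IN={a:2, b:2, d:2; rest ⊤} | OUT={a:2, b:2, c:2, d:2; rest ⊤}

Merge at B6: IN[B6] = OUT[B5] = {a: 2, b: 2, c: ⊤, d: 2, e: ⊤, f: ⊤}
Applying B6's transfer function to that IN value gives OUT[B6] (row B6 above).

Answer: {a: 2, b: 2, c: 2, d: 2, e: ⊤, f: ⊤}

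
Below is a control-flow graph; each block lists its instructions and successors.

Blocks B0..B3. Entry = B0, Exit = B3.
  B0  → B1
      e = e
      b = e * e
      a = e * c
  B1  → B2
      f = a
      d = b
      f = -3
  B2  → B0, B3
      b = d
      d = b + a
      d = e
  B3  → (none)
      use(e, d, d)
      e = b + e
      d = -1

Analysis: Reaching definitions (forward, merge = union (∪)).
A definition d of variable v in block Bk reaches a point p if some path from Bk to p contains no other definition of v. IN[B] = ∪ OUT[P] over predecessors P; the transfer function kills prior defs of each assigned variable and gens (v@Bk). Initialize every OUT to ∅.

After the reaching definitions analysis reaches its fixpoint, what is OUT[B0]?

Answer: {a@B0, b@B0, d@B2, e@B0, f@B1}

Working:
Converged values:
  B0: | IN={a@B0, b@B2, d@B2, e@B0, f@B1} | OUT={a@B0, b@B0, d@B2, e@B0, f@B1}
  B1: | IN={a@B0, b@B0, d@B2, e@B0, f@B1} | OUT={a@B0, b@B0, d@B1, e@B0, f@B1}
  B2: | IN={a@B0, b@B0, d@B1, e@B0, f@B1} | OUT={a@B0, b@B2, d@B2, e@B0, f@B1}
  B3: | IN={a@B0, b@B2, d@B2, e@B0, f@B1} | OUT={a@B0, b@B2, d@B3, e@B3, f@B1}

Merge at B0 (entry node, so the boundary value {} is joined with the incoming edge(s)): IN[B0] = {} ⊔ OUT[B2] = {a@B0, b@B2, d@B2, e@B0, f@B1}
Applying B0's transfer function to that IN value gives OUT[B0] (row B0 above).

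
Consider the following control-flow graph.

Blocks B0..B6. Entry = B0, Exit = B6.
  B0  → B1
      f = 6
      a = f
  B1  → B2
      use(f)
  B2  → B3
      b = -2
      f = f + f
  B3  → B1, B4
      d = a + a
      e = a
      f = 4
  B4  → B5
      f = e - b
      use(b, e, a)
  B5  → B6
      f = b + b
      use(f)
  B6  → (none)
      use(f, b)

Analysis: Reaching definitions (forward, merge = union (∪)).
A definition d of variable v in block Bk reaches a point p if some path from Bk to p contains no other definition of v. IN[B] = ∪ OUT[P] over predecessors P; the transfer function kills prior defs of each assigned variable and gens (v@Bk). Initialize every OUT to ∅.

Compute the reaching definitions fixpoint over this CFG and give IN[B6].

Fixpoint table:
  B0:   IN={}   OUT={a@B0, f@B0}
  B1:   IN={a@B0, b@B2, d@B3, e@B3, f@B0, f@B3}   OUT={a@B0, b@B2, d@B3, e@B3, f@B0, f@B3}
  B2:   IN={a@B0, b@B2, d@B3, e@B3, f@B0, f@B3}   OUT={a@B0, b@B2, d@B3, e@B3, f@B2}
  B3:   IN={a@B0, b@B2, d@B3, e@B3, f@B2}   OUT={a@B0, b@B2, d@B3, e@B3, f@B3}
  B4:   IN={a@B0, b@B2, d@B3, e@B3, f@B3}   OUT={a@B0, b@B2, d@B3, e@B3, f@B4}
  B5:   IN={a@B0, b@B2, d@B3, e@B3, f@B4}   OUT={a@B0, b@B2, d@B3, e@B3, f@B5}
  B6:   IN={a@B0, b@B2, d@B3, e@B3, f@B5}   OUT={a@B0, b@B2, d@B3, e@B3, f@B5}

Merge at B6: IN[B6] = OUT[B5] = {a@B0, b@B2, d@B3, e@B3, f@B5}

Answer: {a@B0, b@B2, d@B3, e@B3, f@B5}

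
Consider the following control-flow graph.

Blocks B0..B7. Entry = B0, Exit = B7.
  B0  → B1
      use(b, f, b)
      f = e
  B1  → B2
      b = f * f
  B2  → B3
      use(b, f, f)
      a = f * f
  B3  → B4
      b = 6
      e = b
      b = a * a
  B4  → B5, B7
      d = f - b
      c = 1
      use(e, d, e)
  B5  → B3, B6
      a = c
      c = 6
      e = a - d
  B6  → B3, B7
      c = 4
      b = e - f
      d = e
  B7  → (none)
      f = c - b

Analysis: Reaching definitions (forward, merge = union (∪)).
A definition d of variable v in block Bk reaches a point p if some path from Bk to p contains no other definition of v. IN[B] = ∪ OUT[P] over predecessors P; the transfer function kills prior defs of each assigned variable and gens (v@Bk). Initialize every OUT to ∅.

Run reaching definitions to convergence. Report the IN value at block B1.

Fixpoint table:
  B0:   IN={}   OUT={f@B0}
  B1:   IN={f@B0}   OUT={b@B1, f@B0}
  B2:   IN={b@B1, f@B0}   OUT={a@B2, b@B1, f@B0}
  B3:   IN={a@B2, a@B5, b@B1, b@B3, b@B6, c@B5, c@B6, d@B4, d@B6, e@B5, f@B0}   OUT={a@B2, a@B5, b@B3, c@B5, c@B6, d@B4, d@B6, e@B3, f@B0}
  B4:   IN={a@B2, a@B5, b@B3, c@B5, c@B6, d@B4, d@B6, e@B3, f@B0}   OUT={a@B2, a@B5, b@B3, c@B4, d@B4, e@B3, f@B0}
  B5:   IN={a@B2, a@B5, b@B3, c@B4, d@B4, e@B3, f@B0}   OUT={a@B5, b@B3, c@B5, d@B4, e@B5, f@B0}
  B6:   IN={a@B5, b@B3, c@B5, d@B4, e@B5, f@B0}   OUT={a@B5, b@B6, c@B6, d@B6, e@B5, f@B0}
  B7:   IN={a@B2, a@B5, b@B3, b@B6, c@B4, c@B6, d@B4, d@B6, e@B3, e@B5, f@B0}   OUT={a@B2, a@B5, b@B3, b@B6, c@B4, c@B6, d@B4, d@B6, e@B3, e@B5, f@B7}

Merge at B1: IN[B1] = OUT[B0] = {f@B0}

Answer: {f@B0}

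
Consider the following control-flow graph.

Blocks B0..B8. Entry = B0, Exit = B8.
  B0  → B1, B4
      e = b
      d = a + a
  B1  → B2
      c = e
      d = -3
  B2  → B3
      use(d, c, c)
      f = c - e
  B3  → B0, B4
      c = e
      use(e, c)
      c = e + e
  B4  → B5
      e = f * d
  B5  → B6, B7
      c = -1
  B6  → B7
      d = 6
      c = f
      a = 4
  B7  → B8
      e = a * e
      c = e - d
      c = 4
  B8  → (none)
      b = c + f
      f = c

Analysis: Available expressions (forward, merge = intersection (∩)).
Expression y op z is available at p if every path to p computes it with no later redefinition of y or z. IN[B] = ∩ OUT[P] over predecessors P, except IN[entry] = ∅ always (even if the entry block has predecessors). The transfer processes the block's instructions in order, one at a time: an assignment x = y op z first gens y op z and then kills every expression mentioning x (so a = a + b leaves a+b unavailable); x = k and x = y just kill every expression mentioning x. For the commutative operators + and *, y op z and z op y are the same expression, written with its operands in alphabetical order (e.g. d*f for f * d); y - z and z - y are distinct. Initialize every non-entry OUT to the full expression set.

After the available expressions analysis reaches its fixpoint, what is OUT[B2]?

Per-block solution:
  B0:  IN={}  OUT={a+a}
  B1:  IN={a+a}  OUT={a+a}
  B2:  IN={a+a}  OUT={a+a, c-e}
  B3:  IN={a+a, c-e}  OUT={a+a, e+e}
  B4:  IN={a+a}  OUT={a+a, d*f}
  B5:  IN={a+a, d*f}  OUT={a+a, d*f}
  B6:  IN={a+a, d*f}  OUT={}
  B7:  IN={}  OUT={e-d}
  B8:  IN={e-d}  OUT={e-d}

Merge at B2: IN[B2] = OUT[B1] = {a+a}
Applying B2's transfer function to that IN value gives OUT[B2] (row B2 above).

Answer: {a+a, c-e}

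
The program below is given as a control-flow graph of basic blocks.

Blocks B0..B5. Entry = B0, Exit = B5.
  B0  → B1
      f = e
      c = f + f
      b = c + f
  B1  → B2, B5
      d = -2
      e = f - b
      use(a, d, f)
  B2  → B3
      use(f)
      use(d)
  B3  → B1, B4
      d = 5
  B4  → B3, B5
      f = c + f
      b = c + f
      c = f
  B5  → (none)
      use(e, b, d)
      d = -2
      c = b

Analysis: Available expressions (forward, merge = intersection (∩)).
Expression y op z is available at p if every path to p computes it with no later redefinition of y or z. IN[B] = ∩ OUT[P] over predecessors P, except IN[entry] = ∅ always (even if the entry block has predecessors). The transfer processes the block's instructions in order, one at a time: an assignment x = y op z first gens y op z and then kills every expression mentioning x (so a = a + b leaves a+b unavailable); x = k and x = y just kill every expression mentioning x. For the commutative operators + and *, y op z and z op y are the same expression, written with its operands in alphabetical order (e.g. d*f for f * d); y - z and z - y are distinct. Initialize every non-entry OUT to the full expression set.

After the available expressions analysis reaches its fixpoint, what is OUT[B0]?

Per-block solution:
  B0: | IN={} | OUT={c+f, f+f}
  B1: | IN={} | OUT={f-b}
  B2: | IN={f-b} | OUT={f-b}
  B3: | IN={} | OUT={}
  B4: | IN={} | OUT={}
  B5: | IN={} | OUT={}

B0 is the boundary node: IN[B0] = {}
Applying B0's transfer function to that IN value gives OUT[B0] (row B0 above).

Answer: {c+f, f+f}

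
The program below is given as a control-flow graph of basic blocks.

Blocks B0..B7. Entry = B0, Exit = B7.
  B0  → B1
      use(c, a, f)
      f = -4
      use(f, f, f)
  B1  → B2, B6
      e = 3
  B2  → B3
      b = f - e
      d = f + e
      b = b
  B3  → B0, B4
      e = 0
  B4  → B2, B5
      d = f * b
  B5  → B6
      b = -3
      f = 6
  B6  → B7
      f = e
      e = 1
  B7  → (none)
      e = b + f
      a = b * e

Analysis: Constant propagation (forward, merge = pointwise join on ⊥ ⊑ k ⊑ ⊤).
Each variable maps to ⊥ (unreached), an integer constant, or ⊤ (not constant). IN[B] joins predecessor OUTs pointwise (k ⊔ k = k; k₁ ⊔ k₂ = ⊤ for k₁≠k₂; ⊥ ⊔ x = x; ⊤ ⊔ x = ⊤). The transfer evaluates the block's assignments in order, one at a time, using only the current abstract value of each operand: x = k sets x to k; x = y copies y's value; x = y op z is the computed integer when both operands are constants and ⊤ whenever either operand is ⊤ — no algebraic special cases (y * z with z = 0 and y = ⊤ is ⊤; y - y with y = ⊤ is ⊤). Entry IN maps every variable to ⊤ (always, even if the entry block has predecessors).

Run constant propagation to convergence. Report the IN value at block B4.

Per-block solution:
  B0:   IN=(all ⊤)   OUT={f:-4; rest ⊤}
  B1:   IN={f:-4; rest ⊤}   OUT={e:3, f:-4; rest ⊤}
  B2:   IN={f:-4; rest ⊤}   OUT={f:-4; rest ⊤}
  B3:   IN={f:-4; rest ⊤}   OUT={e:0, f:-4; rest ⊤}
  B4:   IN={e:0, f:-4; rest ⊤}   OUT={e:0, f:-4; rest ⊤}
  B5:   IN={e:0, f:-4; rest ⊤}   OUT={b:-3, e:0, f:6; rest ⊤}
  B6:   IN=(all ⊤)   OUT={e:1; rest ⊤}
  B7:   IN={e:1; rest ⊤}   OUT=(all ⊤)

Merge at B4: IN[B4] = OUT[B3] = {a: ⊤, b: ⊤, c: ⊤, d: ⊤, e: 0, f: -4}

Answer: {a: ⊤, b: ⊤, c: ⊤, d: ⊤, e: 0, f: -4}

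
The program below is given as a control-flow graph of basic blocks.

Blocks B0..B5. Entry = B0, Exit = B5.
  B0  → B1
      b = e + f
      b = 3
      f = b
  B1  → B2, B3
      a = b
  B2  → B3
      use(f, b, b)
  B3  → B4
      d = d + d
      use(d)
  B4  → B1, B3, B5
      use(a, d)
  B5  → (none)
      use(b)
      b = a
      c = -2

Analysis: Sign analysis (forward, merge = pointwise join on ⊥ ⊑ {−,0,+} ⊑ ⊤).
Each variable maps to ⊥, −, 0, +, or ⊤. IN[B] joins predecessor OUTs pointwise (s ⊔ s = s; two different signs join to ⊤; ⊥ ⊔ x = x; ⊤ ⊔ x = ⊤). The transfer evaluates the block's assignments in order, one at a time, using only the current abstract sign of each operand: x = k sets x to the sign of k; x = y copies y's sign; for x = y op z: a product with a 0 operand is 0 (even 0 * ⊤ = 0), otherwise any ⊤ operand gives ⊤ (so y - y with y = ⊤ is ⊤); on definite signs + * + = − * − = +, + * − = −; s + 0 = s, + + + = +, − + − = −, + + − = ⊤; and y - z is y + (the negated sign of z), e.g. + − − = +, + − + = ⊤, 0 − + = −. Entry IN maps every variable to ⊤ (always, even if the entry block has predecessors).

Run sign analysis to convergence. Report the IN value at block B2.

Answer: {a: +, b: +, c: ⊤, d: ⊤, e: ⊤, f: +}

Derivation:
Converged values:
  B0: | IN=(all ⊤) | OUT={b:+, f:+; rest ⊤}
  B1: | IN={b:+, f:+; rest ⊤} | OUT={a:+, b:+, f:+; rest ⊤}
  B2: | IN={a:+, b:+, f:+; rest ⊤} | OUT={a:+, b:+, f:+; rest ⊤}
  B3: | IN={a:+, b:+, f:+; rest ⊤} | OUT={a:+, b:+, f:+; rest ⊤}
  B4: | IN={a:+, b:+, f:+; rest ⊤} | OUT={a:+, b:+, f:+; rest ⊤}
  B5: | IN={a:+, b:+, f:+; rest ⊤} | OUT={a:+, b:+, c:-, f:+; rest ⊤}

Merge at B2: IN[B2] = OUT[B1] = {a: +, b: +, c: ⊤, d: ⊤, e: ⊤, f: +}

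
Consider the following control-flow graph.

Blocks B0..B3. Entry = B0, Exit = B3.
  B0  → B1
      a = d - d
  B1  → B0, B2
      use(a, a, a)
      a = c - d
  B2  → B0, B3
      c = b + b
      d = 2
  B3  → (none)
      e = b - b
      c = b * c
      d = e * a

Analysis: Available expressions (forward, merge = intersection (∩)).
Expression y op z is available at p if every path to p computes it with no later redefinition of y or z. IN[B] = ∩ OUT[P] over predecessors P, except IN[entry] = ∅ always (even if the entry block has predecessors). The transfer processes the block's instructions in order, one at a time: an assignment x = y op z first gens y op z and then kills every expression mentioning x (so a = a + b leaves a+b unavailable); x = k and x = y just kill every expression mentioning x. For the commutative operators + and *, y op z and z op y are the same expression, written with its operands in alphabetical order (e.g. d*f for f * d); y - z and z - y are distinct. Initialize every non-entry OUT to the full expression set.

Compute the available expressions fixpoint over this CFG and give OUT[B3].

Answer: {a*e, b+b, b-b}

Trace:
Converged values:
  B0: | IN={} | OUT={d-d}
  B1: | IN={d-d} | OUT={c-d, d-d}
  B2: | IN={c-d, d-d} | OUT={b+b}
  B3: | IN={b+b} | OUT={a*e, b+b, b-b}

Merge at B3: IN[B3] = OUT[B2] = {b+b}
Applying B3's transfer function to that IN value gives OUT[B3] (row B3 above).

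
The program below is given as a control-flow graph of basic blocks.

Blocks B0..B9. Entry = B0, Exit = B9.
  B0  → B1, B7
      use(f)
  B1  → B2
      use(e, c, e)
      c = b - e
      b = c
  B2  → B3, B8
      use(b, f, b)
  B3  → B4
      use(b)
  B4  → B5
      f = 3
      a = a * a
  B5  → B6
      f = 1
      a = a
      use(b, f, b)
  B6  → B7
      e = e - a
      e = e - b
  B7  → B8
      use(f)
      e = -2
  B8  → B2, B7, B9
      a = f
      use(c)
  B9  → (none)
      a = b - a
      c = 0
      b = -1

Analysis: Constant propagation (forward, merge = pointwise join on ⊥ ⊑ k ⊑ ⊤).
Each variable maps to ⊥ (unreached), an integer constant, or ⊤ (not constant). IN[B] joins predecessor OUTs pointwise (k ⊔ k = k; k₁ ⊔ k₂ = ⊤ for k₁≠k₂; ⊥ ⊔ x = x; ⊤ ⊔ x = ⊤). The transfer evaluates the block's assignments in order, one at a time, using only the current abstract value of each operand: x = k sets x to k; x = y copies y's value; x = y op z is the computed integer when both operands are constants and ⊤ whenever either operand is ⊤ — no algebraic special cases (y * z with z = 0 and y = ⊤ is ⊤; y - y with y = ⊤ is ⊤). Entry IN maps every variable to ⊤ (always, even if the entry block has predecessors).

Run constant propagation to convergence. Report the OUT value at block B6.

Answer: {a: ⊤, b: ⊤, c: ⊤, d: ⊤, e: ⊤, f: 1}

Working:
Per-block solution:
  B0: | IN=(all ⊤) | OUT=(all ⊤)
  B1: | IN=(all ⊤) | OUT=(all ⊤)
  B2: | IN=(all ⊤) | OUT=(all ⊤)
  B3: | IN=(all ⊤) | OUT=(all ⊤)
  B4: | IN=(all ⊤) | OUT={f:3; rest ⊤}
  B5: | IN={f:3; rest ⊤} | OUT={f:1; rest ⊤}
  B6: | IN={f:1; rest ⊤} | OUT={f:1; rest ⊤}
  B7: | IN=(all ⊤) | OUT={e:-2; rest ⊤}
  B8: | IN=(all ⊤) | OUT=(all ⊤)
  B9: | IN=(all ⊤) | OUT={b:-1, c:0; rest ⊤}

Merge at B6: IN[B6] = OUT[B5] = {a: ⊤, b: ⊤, c: ⊤, d: ⊤, e: ⊤, f: 1}
Applying B6's transfer function to that IN value gives OUT[B6] (row B6 above).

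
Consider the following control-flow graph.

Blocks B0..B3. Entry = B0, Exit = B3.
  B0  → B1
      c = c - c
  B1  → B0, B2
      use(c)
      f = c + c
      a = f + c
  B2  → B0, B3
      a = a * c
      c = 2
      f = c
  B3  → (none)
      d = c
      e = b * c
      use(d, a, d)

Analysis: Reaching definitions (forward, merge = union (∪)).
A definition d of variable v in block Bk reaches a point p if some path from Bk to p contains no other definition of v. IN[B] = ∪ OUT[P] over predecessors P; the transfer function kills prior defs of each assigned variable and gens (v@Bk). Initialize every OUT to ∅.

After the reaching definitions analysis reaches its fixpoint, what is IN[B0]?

Answer: {a@B1, a@B2, c@B0, c@B2, f@B1, f@B2}

Trace:
Per-block solution:
  B0:   IN={a@B1, a@B2, c@B0, c@B2, f@B1, f@B2}   OUT={a@B1, a@B2, c@B0, f@B1, f@B2}
  B1:   IN={a@B1, a@B2, c@B0, f@B1, f@B2}   OUT={a@B1, c@B0, f@B1}
  B2:   IN={a@B1, c@B0, f@B1}   OUT={a@B2, c@B2, f@B2}
  B3:   IN={a@B2, c@B2, f@B2}   OUT={a@B2, c@B2, d@B3, e@B3, f@B2}

Merge at B0 (entry node, so the boundary value {} is joined with the incoming edge(s)): IN[B0] = {} ⊔ OUT[B1] ⊔ OUT[B2] = {a@B1, a@B2, c@B0, c@B2, f@B1, f@B2}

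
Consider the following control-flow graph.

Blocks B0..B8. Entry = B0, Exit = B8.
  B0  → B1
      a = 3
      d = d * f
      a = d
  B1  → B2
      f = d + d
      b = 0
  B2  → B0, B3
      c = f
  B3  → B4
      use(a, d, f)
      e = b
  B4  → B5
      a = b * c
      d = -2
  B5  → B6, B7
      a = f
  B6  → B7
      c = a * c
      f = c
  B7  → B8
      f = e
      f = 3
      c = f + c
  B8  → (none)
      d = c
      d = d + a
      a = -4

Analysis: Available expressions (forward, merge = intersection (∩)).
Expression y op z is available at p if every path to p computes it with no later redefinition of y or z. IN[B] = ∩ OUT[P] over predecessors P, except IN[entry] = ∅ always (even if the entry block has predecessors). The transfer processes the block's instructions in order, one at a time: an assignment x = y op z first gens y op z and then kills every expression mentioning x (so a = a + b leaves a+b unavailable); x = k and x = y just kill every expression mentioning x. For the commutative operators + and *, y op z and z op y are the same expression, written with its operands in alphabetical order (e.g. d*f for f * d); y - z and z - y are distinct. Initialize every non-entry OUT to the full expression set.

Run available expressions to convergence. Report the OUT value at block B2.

Answer: {d+d}

Trace:
Per-block solution:
  B0:  IN={}  OUT={}
  B1:  IN={}  OUT={d+d}
  B2:  IN={d+d}  OUT={d+d}
  B3:  IN={d+d}  OUT={d+d}
  B4:  IN={d+d}  OUT={b*c}
  B5:  IN={b*c}  OUT={b*c}
  B6:  IN={b*c}  OUT={}
  B7:  IN={}  OUT={}
  B8:  IN={}  OUT={}

Merge at B2: IN[B2] = OUT[B1] = {d+d}
Applying B2's transfer function to that IN value gives OUT[B2] (row B2 above).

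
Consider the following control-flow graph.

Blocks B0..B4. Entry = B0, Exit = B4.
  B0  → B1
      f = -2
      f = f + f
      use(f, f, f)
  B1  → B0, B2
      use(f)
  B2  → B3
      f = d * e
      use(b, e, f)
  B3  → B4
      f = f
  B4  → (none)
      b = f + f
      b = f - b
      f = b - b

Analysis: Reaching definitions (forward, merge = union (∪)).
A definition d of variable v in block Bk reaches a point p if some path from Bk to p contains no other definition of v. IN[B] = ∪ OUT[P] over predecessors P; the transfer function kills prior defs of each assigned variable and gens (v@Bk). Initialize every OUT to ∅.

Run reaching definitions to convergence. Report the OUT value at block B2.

Converged values:
  B0:   IN={f@B0}   OUT={f@B0}
  B1:   IN={f@B0}   OUT={f@B0}
  B2:   IN={f@B0}   OUT={f@B2}
  B3:   IN={f@B2}   OUT={f@B3}
  B4:   IN={f@B3}   OUT={b@B4, f@B4}

Merge at B2: IN[B2] = OUT[B1] = {f@B0}
Applying B2's transfer function to that IN value gives OUT[B2] (row B2 above).

Answer: {f@B2}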